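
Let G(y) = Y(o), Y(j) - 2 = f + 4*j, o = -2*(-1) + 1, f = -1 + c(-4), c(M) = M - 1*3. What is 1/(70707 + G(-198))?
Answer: 1/70713 ≈ 1.4142e-5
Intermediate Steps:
c(M) = -3 + M (c(M) = M - 3 = -3 + M)
f = -8 (f = -1 + (-3 - 4) = -1 - 7 = -8)
o = 3 (o = 2 + 1 = 3)
Y(j) = -6 + 4*j (Y(j) = 2 + (-8 + 4*j) = -6 + 4*j)
G(y) = 6 (G(y) = -6 + 4*3 = -6 + 12 = 6)
1/(70707 + G(-198)) = 1/(70707 + 6) = 1/70713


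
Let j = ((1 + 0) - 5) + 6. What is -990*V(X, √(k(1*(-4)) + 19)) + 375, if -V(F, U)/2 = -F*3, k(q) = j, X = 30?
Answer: -177825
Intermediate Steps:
j = 2 (j = (1 - 5) + 6 = -4 + 6 = 2)
k(q) = 2
V(F, U) = 6*F (V(F, U) = -(-2)*F*3 = -(-2)*3*F = -(-6)*F = 6*F)
-990*V(X, √(k(1*(-4)) + 19)) + 375 = -5940*30 + 375 = -990*180 + 375 = -178200 + 375 = -177825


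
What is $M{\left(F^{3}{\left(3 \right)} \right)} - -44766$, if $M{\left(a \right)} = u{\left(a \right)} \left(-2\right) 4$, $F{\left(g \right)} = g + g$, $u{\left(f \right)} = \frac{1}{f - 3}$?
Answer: $\frac{9535150}{213} \approx 44766.0$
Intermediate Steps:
$u{\left(f \right)} = \frac{1}{-3 + f}$
$F{\left(g \right)} = 2 g$
$M{\left(a \right)} = - \frac{8}{-3 + a}$ ($M{\left(a \right)} = \frac{1}{-3 + a} \left(-2\right) 4 = - \frac{2}{-3 + a} 4 = - \frac{8}{-3 + a}$)
$M{\left(F^{3}{\left(3 \right)} \right)} - -44766 = - \frac{8}{-3 + \left(2 \cdot 3\right)^{3}} - -44766 = - \frac{8}{-3 + 6^{3}} + 44766 = - \frac{8}{-3 + 216} + 44766 = - \frac{8}{213} + 44766 = \frac{9535150}{213}$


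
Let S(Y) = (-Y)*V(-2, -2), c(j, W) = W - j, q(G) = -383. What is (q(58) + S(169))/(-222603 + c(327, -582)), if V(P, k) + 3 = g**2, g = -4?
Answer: 215/18626 ≈ 0.011543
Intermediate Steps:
V(P, k) = 13 (V(P, k) = -3 + (-4)**2 = -3 + 16 = 13)
S(Y) = -13*Y (S(Y) = -Y*13 = -13*Y)
(q(58) + S(169))/(-222603 + c(327, -582)) = (-383 - 13*169)/(-222603 + (-582 - 1*327)) = (-383 - 2197)/(-222603 + (-582 - 327)) = -2580/(-222603 - 909) = -2580/(-223512) = -2580*(-1/223512) = 215/18626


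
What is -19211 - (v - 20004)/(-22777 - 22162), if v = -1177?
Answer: -863344310/44939 ≈ -19211.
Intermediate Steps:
-19211 - (v - 20004)/(-22777 - 22162) = -19211 - (-1177 - 20004)/(-22777 - 22162) = -19211 - (-21181)/(-44939) = -19211 - (-21181)*(-1)/44939 = -19211 - 1*21181/44939 = -19211 - 21181/44939 = -863344310/44939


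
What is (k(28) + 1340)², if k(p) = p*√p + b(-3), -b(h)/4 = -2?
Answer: 1839056 + 150976*√7 ≈ 2.2385e+6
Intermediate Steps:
b(h) = 8 (b(h) = -4*(-2) = 8)
k(p) = 8 + p^(3/2) (k(p) = p*√p + 8 = p^(3/2) + 8 = 8 + p^(3/2))
(k(28) + 1340)² = ((8 + 28^(3/2)) + 1340)² = ((8 + 56*√7) + 1340)² = (1348 + 56*√7)²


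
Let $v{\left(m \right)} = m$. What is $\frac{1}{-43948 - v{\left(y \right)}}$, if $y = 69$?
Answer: $- \frac{1}{44017} \approx -2.2719 \cdot 10^{-5}$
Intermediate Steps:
$\frac{1}{-43948 - v{\left(y \right)}} = \frac{1}{-43948 - 69} = \frac{1}{-44017} = - \frac{1}{44017}$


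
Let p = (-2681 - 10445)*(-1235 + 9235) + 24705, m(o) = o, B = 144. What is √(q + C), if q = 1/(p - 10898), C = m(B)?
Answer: √1587424401070865663/104994193 ≈ 12.000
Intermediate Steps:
p = -104983295 (p = -13126*8000 + 24705 = -105008000 + 24705 = -104983295)
C = 144
q = -1/104994193 (q = 1/(-104983295 - 10898) = 1/(-104994193) = -1/104994193 ≈ -9.5243e-9)
√(q + C) = √(-1/104994193 + 144) = √(15119163791/104994193) = √1587424401070865663/104994193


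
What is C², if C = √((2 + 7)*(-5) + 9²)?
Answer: 36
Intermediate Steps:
C = 6 (C = √(9*(-5) + 81) = √(-45 + 81) = √36 = 6)
C² = 6² = 36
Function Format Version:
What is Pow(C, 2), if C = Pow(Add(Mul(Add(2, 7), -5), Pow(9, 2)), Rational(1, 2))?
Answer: 36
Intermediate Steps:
C = 6 (C = Pow(Add(Mul(9, -5), 81), Rational(1, 2)) = Pow(Add(-45, 81), Rational(1, 2)) = Pow(36, Rational(1, 2)) = 6)
Pow(C, 2) = Pow(6, 2) = 36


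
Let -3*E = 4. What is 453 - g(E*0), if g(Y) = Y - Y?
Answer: 453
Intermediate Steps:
E = -4/3 (E = -1/3*4 = -4/3 ≈ -1.3333)
g(Y) = 0
453 - g(E*0) = 453 - 1*0 = 453 + 0 = 453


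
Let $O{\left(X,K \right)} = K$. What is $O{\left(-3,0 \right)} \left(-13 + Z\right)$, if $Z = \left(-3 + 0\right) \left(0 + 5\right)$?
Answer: $0$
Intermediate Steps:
$Z = -15$ ($Z = \left(-3\right) 5 = -15$)
$O{\left(-3,0 \right)} \left(-13 + Z\right) = 0 \left(-13 - 15\right) = 0 \left(-28\right) = 0$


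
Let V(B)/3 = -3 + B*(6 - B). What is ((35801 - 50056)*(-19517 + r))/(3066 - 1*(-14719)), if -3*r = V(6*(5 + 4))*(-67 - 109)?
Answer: 1357751687/3557 ≈ 3.8171e+5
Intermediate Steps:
V(B) = -9 + 3*B*(6 - B) (V(B) = 3*(-3 + B*(6 - B)) = -9 + 3*B*(6 - B))
r = -456720 (r = -(-9 - 3*36*(5 + 4)² + 18*(6*(5 + 4)))*(-67 - 109)/3 = -(-9 - 3*(6*9)² + 18*(6*9))*(-176)/3 = -(-9 - 3*54² + 18*54)*(-176)/3 = -(-9 - 3*2916 + 972)*(-176)/3 = -(-9 - 8748 + 972)*(-176)/3 = -(-2595)*(-176) = -⅓*1370160 = -456720)
((35801 - 50056)*(-19517 + r))/(3066 - 1*(-14719)) = ((35801 - 50056)*(-19517 - 456720))/(3066 - 1*(-14719)) = (-14255*(-476237))/(3066 + 14719) = 6788758435/17785 = 6788758435*(1/17785) = 1357751687/3557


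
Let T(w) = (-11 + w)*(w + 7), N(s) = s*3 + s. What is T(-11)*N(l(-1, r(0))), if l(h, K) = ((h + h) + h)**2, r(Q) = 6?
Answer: 3168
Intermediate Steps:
l(h, K) = 9*h**2 (l(h, K) = (2*h + h)**2 = (3*h)**2 = 9*h**2)
N(s) = 4*s (N(s) = 3*s + s = 4*s)
T(w) = (-11 + w)*(7 + w)
T(-11)*N(l(-1, r(0))) = (-77 + (-11)**2 - 4*(-11))*(4*(9*(-1)**2)) = (-77 + 121 + 44)*(4*(9*1)) = 88*(4*9) = 88*36 = 3168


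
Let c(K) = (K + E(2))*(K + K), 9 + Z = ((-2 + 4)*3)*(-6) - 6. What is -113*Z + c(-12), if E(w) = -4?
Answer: 6147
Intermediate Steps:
Z = -51 (Z = -9 + (((-2 + 4)*3)*(-6) - 6) = -9 + ((2*3)*(-6) - 6) = -9 + (6*(-6) - 6) = -9 + (-36 - 6) = -9 - 42 = -51)
c(K) = 2*K*(-4 + K) (c(K) = (K - 4)*(K + K) = (-4 + K)*(2*K) = 2*K*(-4 + K))
-113*Z + c(-12) = -113*(-51) + 2*(-12)*(-4 - 12) = 5763 + 2*(-12)*(-16) = 5763 + 384 = 6147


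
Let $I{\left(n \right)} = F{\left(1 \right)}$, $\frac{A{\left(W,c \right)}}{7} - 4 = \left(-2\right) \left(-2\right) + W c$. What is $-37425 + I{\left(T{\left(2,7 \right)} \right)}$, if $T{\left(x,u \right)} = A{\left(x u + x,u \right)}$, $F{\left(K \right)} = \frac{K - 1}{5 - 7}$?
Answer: $-37425$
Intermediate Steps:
$A{\left(W,c \right)} = 56 + 7 W c$ ($A{\left(W,c \right)} = 28 + 7 \left(\left(-2\right) \left(-2\right) + W c\right) = 28 + 7 \left(4 + W c\right) = 28 + \left(28 + 7 W c\right) = 56 + 7 W c$)
$F{\left(K \right)} = \frac{1}{2} - \frac{K}{2}$ ($F{\left(K \right)} = \frac{-1 + K}{-2} = \left(-1 + K\right) \left(- \frac{1}{2}\right) = \frac{1}{2} - \frac{K}{2}$)
$T{\left(x,u \right)} = 56 + 7 u \left(x + u x\right)$ ($T{\left(x,u \right)} = 56 + 7 \left(x u + x\right) u = 56 + 7 \left(u x + x\right) u = 56 + 7 \left(x + u x\right) u = 56 + 7 u \left(x + u x\right)$)
$I{\left(n \right)} = 0$ ($I{\left(n \right)} = \frac{1}{2} - \frac{1}{2} = 0$)
$-37425 + I{\left(T{\left(2,7 \right)} \right)} = -37425 + 0 = -37425$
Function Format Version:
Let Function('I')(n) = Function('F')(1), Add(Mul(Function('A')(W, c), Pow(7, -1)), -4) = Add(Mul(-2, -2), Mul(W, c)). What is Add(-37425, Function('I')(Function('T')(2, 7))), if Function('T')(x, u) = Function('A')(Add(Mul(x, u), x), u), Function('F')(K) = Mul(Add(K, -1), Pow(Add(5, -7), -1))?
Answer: -37425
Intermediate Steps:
Function('A')(W, c) = Add(56, Mul(7, W, c)) (Function('A')(W, c) = Add(28, Mul(7, Add(Mul(-2, -2), Mul(W, c)))) = Add(28, Mul(7, Add(4, Mul(W, c)))) = Add(28, Add(28, Mul(7, W, c))) = Add(56, Mul(7, W, c)))
Function('F')(K) = Add(Rational(1, 2), Mul(Rational(-1, 2), K)) (Function('F')(K) = Mul(Add(-1, K), Pow(-2, -1)) = Mul(Add(-1, K), Rational(-1, 2)) = Add(Rational(1, 2), Mul(Rational(-1, 2), K)))
Function('T')(x, u) = Add(56, Mul(7, u, Add(x, Mul(u, x)))) (Function('T')(x, u) = Add(56, Mul(7, Add(Mul(x, u), x), u)) = Add(56, Mul(7, Add(Mul(u, x), x), u)) = Add(56, Mul(7, Add(x, Mul(u, x)), u)) = Add(56, Mul(7, u, Add(x, Mul(u, x)))))
Function('I')(n) = 0 (Function('I')(n) = Add(Rational(1, 2), Mul(Rational(-1, 2), 1)) = Add(Rational(1, 2), Rational(-1, 2)) = 0)
Add(-37425, Function('I')(Function('T')(2, 7))) = Add(-37425, 0) = -37425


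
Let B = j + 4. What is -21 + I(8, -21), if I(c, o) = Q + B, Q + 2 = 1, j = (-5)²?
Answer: 7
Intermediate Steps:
j = 25
B = 29 (B = 25 + 4 = 29)
Q = -1 (Q = -2 + 1 = -1)
I(c, o) = 28 (I(c, o) = -1 + 29 = 28)
-21 + I(8, -21) = -21 + 28 = 7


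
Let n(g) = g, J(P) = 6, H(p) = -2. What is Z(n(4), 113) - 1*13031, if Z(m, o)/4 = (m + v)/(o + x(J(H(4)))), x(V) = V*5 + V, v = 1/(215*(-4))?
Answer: -417444646/32035 ≈ -13031.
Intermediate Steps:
v = -1/860 (v = (1/215)*(-¼) = -1/860 ≈ -0.0011628)
x(V) = 6*V (x(V) = 5*V + V = 6*V)
Z(m, o) = 4*(-1/860 + m)/(36 + o) (Z(m, o) = 4*((m - 1/860)/(o + 6*6)) = 4*((-1/860 + m)/(o + 36)) = 4*((-1/860 + m)/(36 + o)) = 4*(-1/860 + m)/(36 + o))
Z(n(4), 113) - 1*13031 = (-1 + 860*4)/(215*(36 + 113)) - 1*13031 = (1/215)*(-1 + 3440)/149 - 13031 = (1/215)*(1/149)*3439 - 13031 = 3439/32035 - 13031 = -417444646/32035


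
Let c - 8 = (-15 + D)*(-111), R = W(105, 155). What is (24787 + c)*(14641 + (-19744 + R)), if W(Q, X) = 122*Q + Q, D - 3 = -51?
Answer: 248327856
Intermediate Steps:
D = -48 (D = 3 - 51 = -48)
W(Q, X) = 123*Q
R = 12915 (R = 123*105 = 12915)
c = 7001 (c = 8 + (-15 - 48)*(-111) = 8 - 63*(-111) = 8 + 6993 = 7001)
(24787 + c)*(14641 + (-19744 + R)) = (24787 + 7001)*(14641 + (-19744 + 12915)) = 31788*(14641 - 6829) = 31788*7812 = 248327856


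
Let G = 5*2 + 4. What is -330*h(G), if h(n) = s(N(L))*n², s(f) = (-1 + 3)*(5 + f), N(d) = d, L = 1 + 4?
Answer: -1293600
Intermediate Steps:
L = 5
s(f) = 10 + 2*f (s(f) = 2*(5 + f) = 10 + 2*f)
G = 14 (G = 10 + 4 = 14)
h(n) = 20*n² (h(n) = (10 + 2*5)*n² = (10 + 10)*n² = 20*n²)
-330*h(G) = -6600*14² = -6600*196 = -330*3920 = -1293600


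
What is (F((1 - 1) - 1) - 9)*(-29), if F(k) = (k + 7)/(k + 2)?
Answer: 87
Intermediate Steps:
F(k) = (7 + k)/(2 + k)
(F((1 - 1) - 1) - 9)*(-29) = ((7 + ((1 - 1) - 1))/(2 + ((1 - 1) - 1)) - 9)*(-29) = ((7 + (0 - 1))/(2 + (0 - 1)) - 9)*(-29) = ((7 - 1)/(2 - 1) - 9)*(-29) = (6/1 - 9)*(-29) = (1*6 - 9)*(-29) = (6 - 9)*(-29) = -3*(-29) = 87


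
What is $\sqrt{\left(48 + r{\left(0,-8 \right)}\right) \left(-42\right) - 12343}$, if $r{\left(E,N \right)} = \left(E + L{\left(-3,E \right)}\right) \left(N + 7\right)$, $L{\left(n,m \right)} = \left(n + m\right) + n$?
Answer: $i \sqrt{14611} \approx 120.88 i$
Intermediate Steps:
$L{\left(n,m \right)} = m + 2 n$ ($L{\left(n,m \right)} = \left(m + n\right) + n = m + 2 n$)
$r{\left(E,N \right)} = \left(-6 + 2 E\right) \left(7 + N\right)$ ($r{\left(E,N \right)} = \left(E + \left(E + 2 \left(-3\right)\right)\right) \left(N + 7\right) = \left(E + \left(E - 6\right)\right) \left(7 + N\right) = \left(E + \left(-6 + E\right)\right) \left(7 + N\right) = \left(-6 + 2 E\right) \left(7 + N\right)$)
$\sqrt{\left(48 + r{\left(0,-8 \right)}\right) \left(-42\right) - 12343} = \sqrt{\left(48 + \left(-42 + 14 \cdot 0 + 0 \left(-8\right) - 8 \left(-6 + 0\right)\right)\right) \left(-42\right) - 12343} = \sqrt{\left(48 + \left(-42 + 0 + 0 - -48\right)\right) \left(-42\right) - 12343} = \sqrt{\left(48 + \left(-42 + 0 + 0 + 48\right)\right) \left(-42\right) - 12343} = \sqrt{\left(48 + 6\right) \left(-42\right) - 12343} = \sqrt{54 \left(-42\right) - 12343} = \sqrt{-2268 - 12343} = \sqrt{-14611} = i \sqrt{14611}$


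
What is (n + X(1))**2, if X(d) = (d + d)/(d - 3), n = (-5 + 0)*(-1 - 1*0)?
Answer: 16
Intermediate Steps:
n = 5 (n = -5*(-1 + 0) = -5*(-1) = 5)
X(d) = 2*d/(-3 + d) (X(d) = (2*d)/(-3 + d) = 2*d/(-3 + d))
(n + X(1))**2 = (5 + 2*1/(-3 + 1))**2 = (5 + 2*1/(-2))**2 = (5 + 2*1*(-1/2))**2 = (5 - 1)**2 = 4**2 = 16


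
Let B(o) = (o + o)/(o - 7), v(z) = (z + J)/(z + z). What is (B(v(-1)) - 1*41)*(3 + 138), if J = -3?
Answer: -29469/5 ≈ -5893.8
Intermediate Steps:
v(z) = (-3 + z)/(2*z) (v(z) = (z - 3)/(z + z) = (-3 + z)/((2*z)) = (-3 + z)*(1/(2*z)) = (-3 + z)/(2*z))
B(o) = 2*o/(-7 + o) (B(o) = (2*o)/(-7 + o) = 2*o/(-7 + o))
(B(v(-1)) - 1*41)*(3 + 138) = (2*((½)*(-3 - 1)/(-1))/(-7 + (½)*(-3 - 1)/(-1)) - 1*41)*(3 + 138) = (2*((½)*(-1)*(-4))/(-7 + (½)*(-1)*(-4)) - 41)*141 = (2*2/(-7 + 2) - 41)*141 = (2*2/(-5) - 41)*141 = (2*2*(-⅕) - 41)*141 = (-⅘ - 41)*141 = -209/5*141 = -29469/5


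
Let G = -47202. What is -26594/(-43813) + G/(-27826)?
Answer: 1404032935/609570269 ≈ 2.3033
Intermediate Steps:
-26594/(-43813) + G/(-27826) = -26594/(-43813) - 47202/(-27826) = -26594*(-1/43813) - 47202*(-1/27826) = 26594/43813 + 23601/13913 = 1404032935/609570269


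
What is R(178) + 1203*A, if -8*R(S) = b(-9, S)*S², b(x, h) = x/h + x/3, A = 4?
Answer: 67575/4 ≈ 16894.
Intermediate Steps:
b(x, h) = x/3 + x/h (b(x, h) = x/h + x*(⅓) = x/h + x/3 = x/3 + x/h)
R(S) = -S²*(-3 - 9/S)/8 (R(S) = -((⅓)*(-9) - 9/S)*S²/8 = -(-3 - 9/S)*S²/8 = -S²*(-3 - 9/S)/8)
R(178) + 1203*A = (3/8)*178*(3 + 178) + 1203*4 = (3/8)*178*181 + 4812 = 48327/4 + 4812 = 67575/4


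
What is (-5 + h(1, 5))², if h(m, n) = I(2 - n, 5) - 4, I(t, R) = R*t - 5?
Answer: 841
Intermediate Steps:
I(t, R) = -5 + R*t
h(m, n) = 1 - 5*n (h(m, n) = (-5 + 5*(2 - n)) - 4 = (-5 + (10 - 5*n)) - 4 = (5 - 5*n) - 4 = 1 - 5*n)
(-5 + h(1, 5))² = (-5 + (1 - 5*5))² = (-5 + (1 - 25))² = (-5 - 24)² = (-29)² = 841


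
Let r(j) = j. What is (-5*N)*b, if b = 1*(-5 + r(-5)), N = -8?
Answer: -400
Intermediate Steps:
b = -10 (b = 1*(-5 - 5) = 1*(-10) = -10)
(-5*N)*b = -5*(-8)*(-10) = 40*(-10) = -400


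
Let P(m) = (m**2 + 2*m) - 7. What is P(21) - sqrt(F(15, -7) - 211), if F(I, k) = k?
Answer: 476 - I*sqrt(218) ≈ 476.0 - 14.765*I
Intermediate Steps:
P(m) = -7 + m**2 + 2*m
P(21) - sqrt(F(15, -7) - 211) = (-7 + 21**2 + 2*21) - sqrt(-7 - 211) = (-7 + 441 + 42) - sqrt(-218) = 476 - I*sqrt(218)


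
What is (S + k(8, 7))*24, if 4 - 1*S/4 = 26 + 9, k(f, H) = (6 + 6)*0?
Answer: -2976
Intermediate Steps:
k(f, H) = 0 (k(f, H) = 12*0 = 0)
S = -124 (S = 16 - 4*(26 + 9) = 16 - 4*35 = 16 - 140 = -124)
(S + k(8, 7))*24 = (-124 + 0)*24 = -124*24 = -2976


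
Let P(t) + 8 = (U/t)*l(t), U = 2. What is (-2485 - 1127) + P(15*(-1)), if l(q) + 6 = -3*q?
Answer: -18126/5 ≈ -3625.2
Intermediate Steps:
l(q) = -6 - 3*q
P(t) = -8 + 2*(-6 - 3*t)/t (P(t) = -8 + (2/t)*(-6 - 3*t) = -8 + 2*(-6 - 3*t)/t)
(-2485 - 1127) + P(15*(-1)) = (-2485 - 1127) + (-14 - 12/(15*(-1))) = -3612 + (-14 - 12/(-15)) = -3612 + (-14 - 12*(-1/15)) = -3612 + (-14 + ⅘) = -3612 - 66/5 = -18126/5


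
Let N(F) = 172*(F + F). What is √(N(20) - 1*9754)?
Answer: I*√2874 ≈ 53.61*I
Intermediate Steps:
N(F) = 344*F (N(F) = 172*(2*F) = 344*F)
√(N(20) - 1*9754) = √(344*20 - 1*9754) = √(6880 - 9754) = √(-2874) = I*√2874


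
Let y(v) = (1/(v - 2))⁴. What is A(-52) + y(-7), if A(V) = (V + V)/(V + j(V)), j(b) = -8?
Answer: 56867/32805 ≈ 1.7335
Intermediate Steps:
y(v) = (-2 + v)⁻⁴ (y(v) = (1/(-2 + v))⁴ = (-2 + v)⁻⁴)
A(V) = 2*V/(-8 + V) (A(V) = (V + V)/(V - 8) = (2*V)/(-8 + V) = 2*V/(-8 + V))
A(-52) + y(-7) = 2*(-52)/(-8 - 52) + (-2 - 7)⁻⁴ = 2*(-52)/(-60) + (-9)⁻⁴ = 2*(-52)*(-1/60) + 1/6561 = 26/15 + 1/6561 = 56867/32805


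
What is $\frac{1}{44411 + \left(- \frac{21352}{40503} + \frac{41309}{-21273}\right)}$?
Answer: $\frac{287206773}{12754430875862} \approx 2.2518 \cdot 10^{-5}$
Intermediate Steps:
$\frac{1}{44411 + \left(- \frac{21352}{40503} + \frac{41309}{-21273}\right)} = \frac{1}{44411 + \left(\left(-21352\right) \frac{1}{40503} + 41309 \left(- \frac{1}{21273}\right)\right)} = \frac{1}{44411 - \frac{709119841}{287206773}} = \frac{1}{\frac{12754430875862}{287206773}} = \frac{287206773}{12754430875862}$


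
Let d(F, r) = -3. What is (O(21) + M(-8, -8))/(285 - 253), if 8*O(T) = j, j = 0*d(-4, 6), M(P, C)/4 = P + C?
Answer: -2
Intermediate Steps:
M(P, C) = 4*C + 4*P (M(P, C) = 4*(P + C) = 4*(C + P) = 4*C + 4*P)
j = 0 (j = 0*(-3) = 0)
O(T) = 0 (O(T) = (⅛)*0 = 0)
(O(21) + M(-8, -8))/(285 - 253) = (0 + (4*(-8) + 4*(-8)))/(285 - 253) = (0 + (-32 - 32))/32 = (0 - 64)*(1/32) = -64*1/32 = -2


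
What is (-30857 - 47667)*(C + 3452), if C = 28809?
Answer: -2533262764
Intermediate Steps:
(-30857 - 47667)*(C + 3452) = (-30857 - 47667)*(28809 + 3452) = -78524*32261 = -2533262764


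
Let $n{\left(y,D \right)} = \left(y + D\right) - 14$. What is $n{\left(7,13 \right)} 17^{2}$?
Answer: $1734$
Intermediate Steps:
$n{\left(y,D \right)} = -14 + D + y$ ($n{\left(y,D \right)} = \left(D + y\right) - 14 = -14 + D + y$)
$n{\left(7,13 \right)} 17^{2} = \left(-14 + 13 + 7\right) 17^{2} = 6 \cdot 289 = 1734$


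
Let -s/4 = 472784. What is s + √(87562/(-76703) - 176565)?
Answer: -1891136 + I*√1038800445920171/76703 ≈ -1.8911e+6 + 420.2*I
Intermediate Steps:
s = -1891136 (s = -4*472784 = -1891136)
s + √(87562/(-76703) - 176565) = -1891136 + √(87562/(-76703) - 176565) = -1891136 + √(87562*(-1/76703) - 176565) = -1891136 + √(-87562/76703 - 176565) = -1891136 + √(-13543152757/76703) = -1891136 + I*√1038800445920171/76703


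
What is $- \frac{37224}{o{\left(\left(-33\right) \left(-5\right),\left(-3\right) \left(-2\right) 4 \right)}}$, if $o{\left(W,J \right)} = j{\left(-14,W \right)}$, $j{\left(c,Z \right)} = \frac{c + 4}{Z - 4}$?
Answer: $\frac{2996532}{5} \approx 5.9931 \cdot 10^{5}$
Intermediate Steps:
$j{\left(c,Z \right)} = \frac{4 + c}{-4 + Z}$
$o{\left(W,J \right)} = - \frac{10}{-4 + W}$ ($o{\left(W,J \right)} = \frac{4 - 14}{-4 + W} = \frac{1}{-4 + W} \left(-10\right) = - \frac{10}{-4 + W}$)
$- \frac{37224}{o{\left(\left(-33\right) \left(-5\right),\left(-3\right) \left(-2\right) 4 \right)}} = - \frac{37224}{\left(-10\right) \frac{1}{-4 - -165}} = - \frac{37224}{\left(-10\right) \frac{1}{-4 + 165}} = - \frac{37224}{\left(-10\right) \frac{1}{161}} = - \frac{37224}{- \frac{10}{161}} = \left(-37224\right) \left(- \frac{161}{10}\right) = \frac{2996532}{5}$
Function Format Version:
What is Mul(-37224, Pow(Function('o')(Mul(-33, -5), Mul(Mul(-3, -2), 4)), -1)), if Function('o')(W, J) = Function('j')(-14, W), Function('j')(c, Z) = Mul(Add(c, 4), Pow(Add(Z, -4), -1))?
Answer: Rational(2996532, 5) ≈ 5.9931e+5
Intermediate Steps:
Function('j')(c, Z) = Mul(Pow(Add(-4, Z), -1), Add(4, c)) (Function('j')(c, Z) = Mul(Add(4, c), Pow(Add(-4, Z), -1)) = Mul(Pow(Add(-4, Z), -1), Add(4, c)))
Function('o')(W, J) = Mul(-10, Pow(Add(-4, W), -1)) (Function('o')(W, J) = Mul(Pow(Add(-4, W), -1), Add(4, -14)) = Mul(Pow(Add(-4, W), -1), -10) = Mul(-10, Pow(Add(-4, W), -1)))
Mul(-37224, Pow(Function('o')(Mul(-33, -5), Mul(Mul(-3, -2), 4)), -1)) = Mul(-37224, Pow(Mul(-10, Pow(Add(-4, Mul(-33, -5)), -1)), -1)) = Mul(-37224, Pow(Mul(-10, Pow(Add(-4, 165), -1)), -1)) = Mul(-37224, Pow(Mul(-10, Pow(161, -1)), -1)) = Mul(-37224, Pow(Mul(-10, Rational(1, 161)), -1)) = Mul(-37224, Pow(Rational(-10, 161), -1)) = Mul(-37224, Rational(-161, 10)) = Rational(2996532, 5)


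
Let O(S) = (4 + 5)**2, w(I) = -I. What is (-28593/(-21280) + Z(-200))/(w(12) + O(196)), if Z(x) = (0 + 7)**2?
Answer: 1071313/1468320 ≈ 0.72962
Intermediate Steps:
O(S) = 81 (O(S) = 9**2 = 81)
Z(x) = 49 (Z(x) = 7**2 = 49)
(-28593/(-21280) + Z(-200))/(w(12) + O(196)) = (-28593/(-21280) + 49)/(-1*12 + 81) = (-28593*(-1/21280) + 49)/(-12 + 81) = (28593/21280 + 49)/69 = (1071313/21280)*(1/69) = 1071313/1468320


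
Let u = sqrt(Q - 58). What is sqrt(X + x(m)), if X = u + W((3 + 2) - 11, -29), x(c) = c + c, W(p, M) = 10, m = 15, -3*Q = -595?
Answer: sqrt(360 + 3*sqrt(1263))/3 ≈ 7.2004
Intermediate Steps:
Q = 595/3 (Q = -1/3*(-595) = 595/3 ≈ 198.33)
u = sqrt(1263)/3 (u = sqrt(595/3 - 58) = sqrt(421/3) = sqrt(1263)/3 ≈ 11.846)
x(c) = 2*c
X = 10 + sqrt(1263)/3 (X = sqrt(1263)/3 + 10 = 10 + sqrt(1263)/3 ≈ 21.846)
sqrt(X + x(m)) = sqrt((10 + sqrt(1263)/3) + 2*15) = sqrt((10 + sqrt(1263)/3) + 30) = sqrt(40 + sqrt(1263)/3)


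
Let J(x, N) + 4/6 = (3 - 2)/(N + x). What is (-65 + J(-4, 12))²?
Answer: 2474329/576 ≈ 4295.7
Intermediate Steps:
J(x, N) = -⅔ + 1/(N + x) (J(x, N) = -⅔ + (3 - 2)/(N + x) = -⅔ + 1/(N + x))
(-65 + J(-4, 12))² = (-65 + (3 - 2*12 - 2*(-4))/(3*(12 - 4)))² = (-65 + (⅓)*(3 - 24 + 8)/8)² = (-65 + (⅓)*(⅛)*(-13))² = (-65 - 13/24)² = (-1573/24)² = 2474329/576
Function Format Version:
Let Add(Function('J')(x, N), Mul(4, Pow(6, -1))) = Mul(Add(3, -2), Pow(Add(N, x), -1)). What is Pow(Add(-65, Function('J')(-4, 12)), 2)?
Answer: Rational(2474329, 576) ≈ 4295.7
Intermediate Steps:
Function('J')(x, N) = Add(Rational(-2, 3), Pow(Add(N, x), -1)) (Function('J')(x, N) = Add(Rational(-2, 3), Mul(Add(3, -2), Pow(Add(N, x), -1))) = Add(Rational(-2, 3), Mul(1, Pow(Add(N, x), -1))) = Add(Rational(-2, 3), Pow(Add(N, x), -1)))
Pow(Add(-65, Function('J')(-4, 12)), 2) = Pow(Add(-65, Mul(Rational(1, 3), Pow(Add(12, -4), -1), Add(3, Mul(-2, 12), Mul(-2, -4)))), 2) = Pow(Add(-65, Mul(Rational(1, 3), Pow(8, -1), Add(3, -24, 8))), 2) = Pow(Add(-65, Mul(Rational(1, 3), Rational(1, 8), -13)), 2) = Pow(Add(-65, Rational(-13, 24)), 2) = Pow(Rational(-1573, 24), 2) = Rational(2474329, 576)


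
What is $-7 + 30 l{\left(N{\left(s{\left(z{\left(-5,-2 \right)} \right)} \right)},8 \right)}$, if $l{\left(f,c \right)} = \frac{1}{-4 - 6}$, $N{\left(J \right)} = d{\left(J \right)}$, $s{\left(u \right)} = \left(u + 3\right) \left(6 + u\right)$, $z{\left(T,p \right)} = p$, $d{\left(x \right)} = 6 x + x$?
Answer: $-10$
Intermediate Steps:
$d{\left(x \right)} = 7 x$
$s{\left(u \right)} = \left(3 + u\right) \left(6 + u\right)$
$N{\left(J \right)} = 7 J$
$l{\left(f,c \right)} = - \frac{1}{10}$ ($l{\left(f,c \right)} = \frac{1}{-10} = - \frac{1}{10}$)
$-7 + 30 l{\left(N{\left(s{\left(z{\left(-5,-2 \right)} \right)} \right)},8 \right)} = -7 + 30 \left(- \frac{1}{10}\right) = -7 - 3 = -10$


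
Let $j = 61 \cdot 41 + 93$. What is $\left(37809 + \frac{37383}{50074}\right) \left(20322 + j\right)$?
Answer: $\frac{21693262383042}{25037} \approx 8.6645 \cdot 10^{8}$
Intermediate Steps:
$j = 2594$ ($j = 2501 + 93 = 2594$)
$\left(37809 + \frac{37383}{50074}\right) \left(20322 + j\right) = \left(37809 + \frac{37383}{50074}\right) \left(20322 + 2594\right) = \left(37809 + 37383 \cdot \frac{1}{50074}\right) 22916 = \left(37809 + \frac{37383}{50074}\right) 22916 = \frac{1893285249}{50074} \cdot 22916 = \frac{21693262383042}{25037}$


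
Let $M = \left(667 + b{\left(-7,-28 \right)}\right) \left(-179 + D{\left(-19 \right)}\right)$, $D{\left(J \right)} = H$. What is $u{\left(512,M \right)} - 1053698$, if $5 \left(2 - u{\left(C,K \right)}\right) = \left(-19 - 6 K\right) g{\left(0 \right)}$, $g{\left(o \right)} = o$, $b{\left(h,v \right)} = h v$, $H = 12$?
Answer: $-1053696$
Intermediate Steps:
$D{\left(J \right)} = 12$
$M = -144121$ ($M = \left(667 - -196\right) \left(-179 + 12\right) = \left(667 + 196\right) \left(-167\right) = 863 \left(-167\right) = -144121$)
$u{\left(C,K \right)} = 2$ ($u{\left(C,K \right)} = 2 - \frac{\left(-19 - 6 K\right) 0}{5} = 2 - 0 = 2 + 0 = 2$)
$u{\left(512,M \right)} - 1053698 = 2 - 1053698 = -1053696$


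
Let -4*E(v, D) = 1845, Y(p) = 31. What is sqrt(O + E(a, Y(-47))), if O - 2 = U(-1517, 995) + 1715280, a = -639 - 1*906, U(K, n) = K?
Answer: sqrt(6853215)/2 ≈ 1308.9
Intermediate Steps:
a = -1545 (a = -639 - 906 = -1545)
E(v, D) = -1845/4 (E(v, D) = -1/4*1845 = -1845/4)
O = 1713765 (O = 2 + (-1517 + 1715280) = 2 + 1713763 = 1713765)
sqrt(O + E(a, Y(-47))) = sqrt(1713765 - 1845/4) = sqrt(6853215/4) = sqrt(6853215)/2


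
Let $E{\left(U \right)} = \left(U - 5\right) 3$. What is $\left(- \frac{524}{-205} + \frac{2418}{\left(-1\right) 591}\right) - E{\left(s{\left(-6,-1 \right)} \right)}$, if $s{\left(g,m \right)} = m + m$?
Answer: $\frac{786083}{40385} \approx 19.465$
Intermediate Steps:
$s{\left(g,m \right)} = 2 m$
$E{\left(U \right)} = -15 + 3 U$ ($E{\left(U \right)} = \left(-5 + U\right) 3 = -15 + 3 U$)
$\left(- \frac{524}{-205} + \frac{2418}{\left(-1\right) 591}\right) - E{\left(s{\left(-6,-1 \right)} \right)} = \left(- \frac{524}{-205} + \frac{2418}{\left(-1\right) 591}\right) - \left(-15 + 3 \cdot 2 \left(-1\right)\right) = \left(\left(-524\right) \left(- \frac{1}{205}\right) + \frac{2418}{-591}\right) - \left(-15 + 3 \left(-2\right)\right) = \left(\frac{524}{205} + 2418 \left(- \frac{1}{591}\right)\right) - \left(-15 - 6\right) = \left(\frac{524}{205} - \frac{806}{197}\right) - -21 = - \frac{62002}{40385} + 21 = \frac{786083}{40385}$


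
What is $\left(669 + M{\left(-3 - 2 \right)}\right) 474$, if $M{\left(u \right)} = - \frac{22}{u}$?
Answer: $\frac{1595958}{5} \approx 3.1919 \cdot 10^{5}$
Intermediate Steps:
$\left(669 + M{\left(-3 - 2 \right)}\right) 474 = \left(669 - \frac{22}{-3 - 2}\right) 474 = \left(669 - \frac{22}{-5}\right) 474 = \left(669 - - \frac{22}{5}\right) 474 = \left(669 + \frac{22}{5}\right) 474 = \frac{3367}{5} \cdot 474 = \frac{1595958}{5}$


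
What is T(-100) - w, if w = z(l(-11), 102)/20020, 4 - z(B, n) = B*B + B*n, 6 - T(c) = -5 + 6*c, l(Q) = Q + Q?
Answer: 436802/715 ≈ 610.91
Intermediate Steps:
l(Q) = 2*Q
T(c) = 11 - 6*c (T(c) = 6 - (-5 + 6*c) = 6 + (5 - 6*c) = 11 - 6*c)
z(B, n) = 4 - B² - B*n (z(B, n) = 4 - (B*B + B*n) = 4 - (B² + B*n) = 4 + (-B² - B*n) = 4 - B² - B*n)
w = 63/715 (w = (4 - (2*(-11))² - 1*2*(-11)*102)/20020 = (4 - 1*(-22)² - 1*(-22)*102)*(1/20020) = (4 - 1*484 + 2244)*(1/20020) = (4 - 484 + 2244)*(1/20020) = 1764*(1/20020) = 63/715 ≈ 0.088112)
T(-100) - w = (11 - 6*(-100)) - 1*63/715 = (11 + 600) - 63/715 = 611 - 63/715 = 436802/715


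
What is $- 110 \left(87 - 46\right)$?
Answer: $-4510$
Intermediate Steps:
$- 110 \left(87 - 46\right) = \left(-110\right) 41 = -4510$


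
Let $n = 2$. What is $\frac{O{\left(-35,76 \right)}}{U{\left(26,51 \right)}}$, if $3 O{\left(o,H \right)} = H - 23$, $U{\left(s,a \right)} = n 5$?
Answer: $\frac{53}{30} \approx 1.7667$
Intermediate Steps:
$U{\left(s,a \right)} = 10$ ($U{\left(s,a \right)} = 2 \cdot 5 = 10$)
$O{\left(o,H \right)} = - \frac{23}{3} + \frac{H}{3}$ ($O{\left(o,H \right)} = \frac{H - 23}{3} = \frac{-23 + H}{3} = - \frac{23}{3} + \frac{H}{3}$)
$\frac{O{\left(-35,76 \right)}}{U{\left(26,51 \right)}} = \frac{- \frac{23}{3} + \frac{1}{3} \cdot 76}{10} = \left(- \frac{23}{3} + \frac{76}{3}\right) \frac{1}{10} = \frac{53}{3} \cdot \frac{1}{10} = \frac{53}{30}$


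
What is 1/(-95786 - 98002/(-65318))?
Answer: -32659/3128225973 ≈ -1.0440e-5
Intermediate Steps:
1/(-95786 - 98002/(-65318)) = 1/(-95786 - 98002*(-1/65318)) = 1/(-95786 + 49001/32659) = 1/(-3128225973/32659) = -32659/3128225973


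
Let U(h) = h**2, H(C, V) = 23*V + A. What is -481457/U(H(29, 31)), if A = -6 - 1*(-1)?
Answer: -481457/501264 ≈ -0.96049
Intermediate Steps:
A = -5 (A = -6 + 1 = -5)
H(C, V) = -5 + 23*V (H(C, V) = 23*V - 5 = -5 + 23*V)
-481457/U(H(29, 31)) = -481457/(-5 + 23*31)**2 = -481457/(-5 + 713)**2 = -481457/(708**2) = -481457/501264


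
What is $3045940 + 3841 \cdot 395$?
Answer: $4563135$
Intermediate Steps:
$3045940 + 3841 \cdot 395 = 3045940 + 1517195 = 4563135$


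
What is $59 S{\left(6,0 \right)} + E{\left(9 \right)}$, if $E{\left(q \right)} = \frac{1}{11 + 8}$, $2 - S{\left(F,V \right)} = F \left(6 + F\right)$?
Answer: $- \frac{78469}{19} \approx -4129.9$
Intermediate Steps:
$S{\left(F,V \right)} = 2 - F \left(6 + F\right)$
$E{\left(q \right)} = \frac{1}{19}$
$59 S{\left(6,0 \right)} + E{\left(9 \right)} = 59 \left(2 - 6^{2} - 36\right) + \frac{1}{19} = 59 \left(2 - 36 - 36\right) + \frac{1}{19} = 59 \left(-70\right) + \frac{1}{19} = -4130 + \frac{1}{19} = - \frac{78469}{19}$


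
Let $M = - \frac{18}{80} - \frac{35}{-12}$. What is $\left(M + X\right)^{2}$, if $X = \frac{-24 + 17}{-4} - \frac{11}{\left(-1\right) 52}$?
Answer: $\frac{52693081}{2433600} \approx 21.652$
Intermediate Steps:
$M = \frac{323}{120}$ ($M = \left(-18\right) \frac{1}{80} - - \frac{35}{12} = - \frac{9}{40} + \frac{35}{12} = \frac{323}{120} \approx 2.6917$)
$X = \frac{51}{26}$ ($X = \left(-7\right) \left(- \frac{1}{4}\right) - \frac{11}{-52} = \frac{7}{4} - - \frac{11}{52} = \frac{7}{4} + \frac{11}{52} = \frac{51}{26} \approx 1.9615$)
$\left(M + X\right)^{2} = \left(\frac{323}{120} + \frac{51}{26}\right)^{2} = \left(\frac{7259}{1560}\right)^{2} = \frac{52693081}{2433600}$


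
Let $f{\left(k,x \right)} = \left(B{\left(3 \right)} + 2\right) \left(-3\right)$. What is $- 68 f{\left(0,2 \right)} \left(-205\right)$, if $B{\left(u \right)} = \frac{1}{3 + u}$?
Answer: $-90610$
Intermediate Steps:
$f{\left(k,x \right)} = - \frac{13}{2}$ ($f{\left(k,x \right)} = \left(\frac{1}{3 + 3} + 2\right) \left(-3\right) = \left(\frac{1}{6} + 2\right) \left(-3\right) = \frac{13}{6} \left(-3\right) = - \frac{13}{2}$)
$- 68 f{\left(0,2 \right)} \left(-205\right) = \left(-68\right) \left(- \frac{13}{2}\right) \left(-205\right) = 442 \left(-205\right) = -90610$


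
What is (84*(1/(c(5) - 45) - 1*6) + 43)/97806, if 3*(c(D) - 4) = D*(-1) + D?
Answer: -18985/4010046 ≈ -0.0047344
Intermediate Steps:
c(D) = 4 (c(D) = 4 + (D*(-1) + D)/3 = 4 + (-D + D)/3 = 4 + (1/3)*0 = 4 + 0 = 4)
(84*(1/(c(5) - 45) - 1*6) + 43)/97806 = (84*(1/(4 - 45) - 1*6) + 43)/97806 = (84*(1/(-41) - 6) + 43)*(1/97806) = (84*(-1/41 - 6) + 43)*(1/97806) = (84*(-247/41) + 43)*(1/97806) = (-20748/41 + 43)*(1/97806) = -18985/41*1/97806 = -18985/4010046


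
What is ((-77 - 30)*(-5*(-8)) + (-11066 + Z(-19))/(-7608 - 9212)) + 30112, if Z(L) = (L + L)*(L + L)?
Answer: 217251931/8410 ≈ 25833.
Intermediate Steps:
Z(L) = 4*L² (Z(L) = (2*L)*(2*L) = 4*L²)
((-77 - 30)*(-5*(-8)) + (-11066 + Z(-19))/(-7608 - 9212)) + 30112 = ((-77 - 30)*(-5*(-8)) + (-11066 + 4*(-19)²)/(-7608 - 9212)) + 30112 = (-107*40 + (-11066 + 4*361)/(-16820)) + 30112 = (-4280 + (-11066 + 1444)*(-1/16820)) + 30112 = (-4280 - 9622*(-1/16820)) + 30112 = (-4280 + 4811/8410) + 30112 = -35989989/8410 + 30112 = 217251931/8410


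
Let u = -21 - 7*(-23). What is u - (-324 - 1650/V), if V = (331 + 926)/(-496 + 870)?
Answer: 400116/419 ≈ 954.93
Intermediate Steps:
u = 140 (u = -21 + 161 = 140)
V = 1257/374 ≈ 3.3610
u - (-324 - 1650/V) = 140 - (-324 - 1650/1257/374) = 140 - (-324 - 1650*374/1257) = 140 - (-324 - 1*205700/419) = 140 - (-324 - 205700/419) = 140 - 1*(-341456/419) = 140 + 341456/419 = 400116/419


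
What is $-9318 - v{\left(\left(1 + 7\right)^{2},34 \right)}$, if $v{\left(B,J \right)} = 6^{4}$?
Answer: $-10614$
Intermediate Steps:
$v{\left(B,J \right)} = 1296$
$-9318 - v{\left(\left(1 + 7\right)^{2},34 \right)} = -9318 - 1296 = -10614$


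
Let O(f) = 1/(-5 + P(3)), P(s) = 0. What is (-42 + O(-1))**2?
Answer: 44521/25 ≈ 1780.8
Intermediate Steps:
O(f) = -1/5 (O(f) = 1/(-5 + 0) = 1/(-5) = -1/5)
(-42 + O(-1))**2 = (-42 - 1/5)**2 = (-211/5)**2 = 44521/25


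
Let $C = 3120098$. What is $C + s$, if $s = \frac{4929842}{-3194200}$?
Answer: $\frac{4983106050879}{1597100} \approx 3.1201 \cdot 10^{6}$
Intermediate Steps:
$s = - \frac{2464921}{1597100}$ ($s = 4929842 \left(- \frac{1}{3194200}\right) = - \frac{2464921}{1597100} \approx -1.5434$)
$C + s = 3120098 - \frac{2464921}{1597100} = \frac{4983106050879}{1597100}$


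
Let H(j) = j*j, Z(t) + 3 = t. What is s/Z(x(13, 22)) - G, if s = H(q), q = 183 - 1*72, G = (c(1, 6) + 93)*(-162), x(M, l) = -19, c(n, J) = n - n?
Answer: 319131/22 ≈ 14506.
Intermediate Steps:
c(n, J) = 0
G = -15066 (G = (0 + 93)*(-162) = 93*(-162) = -15066)
q = 111 (q = 183 - 72 = 111)
Z(t) = -3 + t
H(j) = j²
s = 12321 (s = 111² = 12321)
s/Z(x(13, 22)) - G = 12321/(-3 - 19) - 1*(-15066) = 12321/(-22) + 15066 = 12321*(-1/22) + 15066 = -12321/22 + 15066 = 319131/22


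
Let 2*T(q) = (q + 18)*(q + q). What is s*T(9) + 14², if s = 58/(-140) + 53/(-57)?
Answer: -173723/1330 ≈ -130.62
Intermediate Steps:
T(q) = q*(18 + q) (T(q) = ((q + 18)*(q + q))/2 = ((18 + q)*(2*q))/2 = (2*q*(18 + q))/2 = q*(18 + q))
s = -5363/3990 (s = 58*(-1/140) + 53*(-1/57) = -29/70 - 53/57 = -5363/3990 ≈ -1.3441)
s*T(9) + 14² = -16089*(18 + 9)/1330 + 14² = -16089*27/1330 + 196 = -5363/3990*243 + 196 = -434403/1330 + 196 = -173723/1330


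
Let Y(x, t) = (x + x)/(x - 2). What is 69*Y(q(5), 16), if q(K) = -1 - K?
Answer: 207/2 ≈ 103.50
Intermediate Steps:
Y(x, t) = 2*x/(-2 + x) (Y(x, t) = (2*x)/(-2 + x) = 2*x/(-2 + x))
69*Y(q(5), 16) = 69*(2*(-1 - 1*5)/(-2 + (-1 - 1*5))) = 69*(2*(-1 - 5)/(-2 + (-1 - 5))) = 69*(2*(-6)/(-2 - 6)) = 69*(2*(-6)/(-8)) = 69*(2*(-6)*(-⅛)) = 69*(3/2) = 207/2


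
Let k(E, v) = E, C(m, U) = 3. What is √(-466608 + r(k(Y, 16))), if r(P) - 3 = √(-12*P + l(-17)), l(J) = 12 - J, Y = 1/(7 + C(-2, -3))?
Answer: √(-11665125 + 5*√695)/5 ≈ 683.08*I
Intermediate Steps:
Y = ⅒ (Y = 1/(7 + 3) = 1/10 = ⅒ ≈ 0.10000)
r(P) = 3 + √(29 - 12*P) (r(P) = 3 + √(-12*P + (12 - 1*(-17))) = 3 + √(-12*P + (12 + 17)) = 3 + √(-12*P + 29) = 3 + √(29 - 12*P))
√(-466608 + r(k(Y, 16))) = √(-466608 + (3 + √(29 - 12*⅒))) = √(-466608 + (3 + √(29 - 6/5))) = √(-466608 + (3 + √(139/5))) = √(-466608 + (3 + √695/5)) = √(-466605 + √695/5)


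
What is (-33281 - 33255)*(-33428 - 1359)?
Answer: 2314587832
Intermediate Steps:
(-33281 - 33255)*(-33428 - 1359) = -66536*(-34787) = 2314587832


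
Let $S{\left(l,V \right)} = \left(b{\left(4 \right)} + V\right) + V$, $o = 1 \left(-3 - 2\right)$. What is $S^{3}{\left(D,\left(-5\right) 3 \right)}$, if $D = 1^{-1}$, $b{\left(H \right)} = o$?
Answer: $-42875$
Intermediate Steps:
$o = -5$ ($o = 1 \left(-5\right) = -5$)
$b{\left(H \right)} = -5$
$D = 1$
$S{\left(l,V \right)} = -5 + 2 V$ ($S{\left(l,V \right)} = \left(-5 + V\right) + V = -5 + 2 V$)
$S^{3}{\left(D,\left(-5\right) 3 \right)} = \left(-5 + 2 \left(\left(-5\right) 3\right)\right)^{3} = \left(-5 + 2 \left(-15\right)\right)^{3} = \left(-5 - 30\right)^{3} = \left(-35\right)^{3} = -42875$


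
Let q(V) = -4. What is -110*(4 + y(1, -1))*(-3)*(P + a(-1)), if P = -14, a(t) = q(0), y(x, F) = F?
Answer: -17820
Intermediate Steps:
a(t) = -4
-110*(4 + y(1, -1))*(-3)*(P + a(-1)) = -110*(4 - 1)*(-3)*(-14 - 4) = -110*3*(-3)*(-18) = -(-990)*(-18) = -110*162 = -17820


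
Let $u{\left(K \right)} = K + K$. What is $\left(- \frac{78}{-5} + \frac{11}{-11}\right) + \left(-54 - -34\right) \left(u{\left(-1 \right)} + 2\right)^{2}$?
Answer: $\frac{73}{5} \approx 14.6$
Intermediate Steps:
$u{\left(K \right)} = 2 K$
$\left(- \frac{78}{-5} + \frac{11}{-11}\right) + \left(-54 - -34\right) \left(u{\left(-1 \right)} + 2\right)^{2} = \left(- \frac{78}{-5} + \frac{11}{-11}\right) + \left(-54 - -34\right) \left(2 \left(-1\right) + 2\right)^{2} = \left(\left(-78\right) \left(- \frac{1}{5}\right) + 11 \left(- \frac{1}{11}\right)\right) + \left(-54 + 34\right) \left(-2 + 2\right)^{2} = \left(\frac{78}{5} - 1\right) - 20 \cdot 0^{2} = \frac{73}{5} - 0 = \frac{73}{5} + 0 = \frac{73}{5}$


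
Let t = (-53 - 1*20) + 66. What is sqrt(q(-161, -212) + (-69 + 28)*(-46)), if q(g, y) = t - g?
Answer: 2*sqrt(510) ≈ 45.166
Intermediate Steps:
t = -7 (t = (-53 - 20) + 66 = -73 + 66 = -7)
q(g, y) = -7 - g
sqrt(q(-161, -212) + (-69 + 28)*(-46)) = sqrt((-7 - 1*(-161)) + (-69 + 28)*(-46)) = sqrt((-7 + 161) - 41*(-46)) = sqrt(154 + 1886) = sqrt(2040) = 2*sqrt(510)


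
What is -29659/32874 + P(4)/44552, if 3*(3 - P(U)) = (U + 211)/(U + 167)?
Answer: -14121211246/15652938663 ≈ -0.90214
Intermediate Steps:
P(U) = 3 - (211 + U)/(3*(167 + U)) (P(U) = 3 - (U + 211)/(3*(U + 167)) = 3 - (211 + U)/(3*(167 + U)))
-29659/32874 + P(4)/44552 = -29659/32874 + (4*(323 + 2*4)/(3*(167 + 4)))/44552 = -29659*1/32874 + ((4/3)*(323 + 8)/171)*(1/44552) = -29659/32874 + ((4/3)*(1/171)*331)*(1/44552) = -29659/32874 + (1324/513)*(1/44552) = -29659/32874 + 331/5713794 = -14121211246/15652938663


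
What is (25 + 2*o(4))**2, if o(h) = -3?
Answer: 361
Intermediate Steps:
(25 + 2*o(4))**2 = (25 + 2*(-3))**2 = (25 - 6)**2 = 19**2 = 361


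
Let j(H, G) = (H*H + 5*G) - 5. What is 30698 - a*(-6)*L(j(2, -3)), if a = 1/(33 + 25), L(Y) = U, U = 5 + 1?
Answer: 890260/29 ≈ 30699.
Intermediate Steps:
j(H, G) = -5 + H² + 5*G (j(H, G) = (H² + 5*G) - 5 = -5 + H² + 5*G)
U = 6
L(Y) = 6
a = 1/58 ≈ 0.017241
30698 - a*(-6)*L(j(2, -3)) = 30698 - (1/58)*(-6)*6 = 30698 - (-3)*6/29 = 30698 - 1*(-18/29) = 30698 + 18/29 = 890260/29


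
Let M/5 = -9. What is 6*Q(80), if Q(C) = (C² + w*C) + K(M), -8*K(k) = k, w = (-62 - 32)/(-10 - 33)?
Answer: 6791085/172 ≈ 39483.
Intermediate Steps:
M = -45 (M = 5*(-9) = -45)
w = 94/43 (w = -94/(-43) = -94*(-1/43) = 94/43 ≈ 2.1860)
K(k) = -k/8
Q(C) = 45/8 + C² + 94*C/43 (Q(C) = (C² + 94*C/43) - ⅛*(-45) = (C² + 94*C/43) + 45/8 = 45/8 + C² + 94*C/43)
6*Q(80) = 6*(45/8 + 80² + (94/43)*80) = 6*(45/8 + 6400 + 7520/43) = 6*(2263695/344) = 6791085/172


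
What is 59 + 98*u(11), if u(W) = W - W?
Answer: 59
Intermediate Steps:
u(W) = 0
59 + 98*u(11) = 59 + 98*0 = 59 + 0 = 59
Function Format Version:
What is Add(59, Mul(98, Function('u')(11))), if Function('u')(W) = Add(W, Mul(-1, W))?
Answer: 59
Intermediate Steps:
Function('u')(W) = 0
Add(59, Mul(98, Function('u')(11))) = Add(59, Mul(98, 0)) = Add(59, 0) = 59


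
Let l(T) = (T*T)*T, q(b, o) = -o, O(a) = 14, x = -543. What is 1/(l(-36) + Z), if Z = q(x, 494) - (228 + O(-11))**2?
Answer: -1/105714 ≈ -9.4595e-6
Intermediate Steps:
l(T) = T**3 (l(T) = T**2*T = T**3)
Z = -59058 (Z = -1*494 - (228 + 14)**2 = -494 - 1*242**2 = -494 - 1*58564 = -494 - 58564 = -59058)
1/(l(-36) + Z) = 1/((-36)**3 - 59058) = 1/(-46656 - 59058) = 1/(-105714) = -1/105714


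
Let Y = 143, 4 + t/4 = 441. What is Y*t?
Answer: 249964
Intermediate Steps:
t = 1748 (t = -16 + 4*441 = -16 + 1764 = 1748)
Y*t = 143*1748 = 249964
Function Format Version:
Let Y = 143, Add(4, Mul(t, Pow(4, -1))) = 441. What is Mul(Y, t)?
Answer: 249964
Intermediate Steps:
t = 1748 (t = Add(-16, Mul(4, 441)) = Add(-16, 1764) = 1748)
Mul(Y, t) = Mul(143, 1748) = 249964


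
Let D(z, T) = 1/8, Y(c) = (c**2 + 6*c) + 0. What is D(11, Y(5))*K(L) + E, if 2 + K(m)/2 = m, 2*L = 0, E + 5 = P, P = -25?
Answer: -61/2 ≈ -30.500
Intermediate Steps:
Y(c) = c**2 + 6*c
D(z, T) = 1/8
E = -30 (E = -5 - 25 = -30)
L = 0 (L = (1/2)*0 = 0)
K(m) = -4 + 2*m
D(11, Y(5))*K(L) + E = (-4 + 2*0)/8 - 30 = (-4 + 0)/8 - 30 = (1/8)*(-4) - 30 = -1/2 - 30 = -61/2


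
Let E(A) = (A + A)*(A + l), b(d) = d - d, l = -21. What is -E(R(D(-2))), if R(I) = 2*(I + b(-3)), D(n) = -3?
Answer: -324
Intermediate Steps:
b(d) = 0
R(I) = 2*I (R(I) = 2*(I + 0) = 2*I)
E(A) = 2*A*(-21 + A) (E(A) = (A + A)*(A - 21) = (2*A)*(-21 + A) = 2*A*(-21 + A))
-E(R(D(-2))) = -2*2*(-3)*(-21 + 2*(-3)) = -2*(-6)*(-21 - 6) = -2*(-6)*(-27) = -1*324 = -324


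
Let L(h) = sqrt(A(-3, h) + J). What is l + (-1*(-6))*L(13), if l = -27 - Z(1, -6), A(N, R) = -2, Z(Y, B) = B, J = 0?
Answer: -21 + 6*I*sqrt(2) ≈ -21.0 + 8.4853*I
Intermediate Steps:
l = -21 (l = -27 - 1*(-6) = -27 + 6 = -21)
L(h) = I*sqrt(2) (L(h) = sqrt(-2 + 0) = sqrt(-2) = I*sqrt(2))
l + (-1*(-6))*L(13) = -21 + (-1*(-6))*(I*sqrt(2)) = -21 + 6*(I*sqrt(2)) = -21 + 6*I*sqrt(2)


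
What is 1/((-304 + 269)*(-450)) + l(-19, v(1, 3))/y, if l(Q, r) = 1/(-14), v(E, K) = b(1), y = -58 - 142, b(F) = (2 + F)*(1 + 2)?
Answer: 53/126000 ≈ 0.00042064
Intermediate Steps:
b(F) = 6 + 3*F (b(F) = (2 + F)*3 = 6 + 3*F)
y = -200
v(E, K) = 9 (v(E, K) = 6 + 3*1 = 6 + 3 = 9)
l(Q, r) = -1/14
1/((-304 + 269)*(-450)) + l(-19, v(1, 3))/y = 1/((-304 + 269)*(-450)) - 1/14/(-200) = -1/450/(-35) - 1/14*(-1/200) = -1/35*(-1/450) + 1/2800 = 1/15750 + 1/2800 = 53/126000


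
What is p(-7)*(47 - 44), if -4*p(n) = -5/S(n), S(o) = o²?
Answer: 15/196 ≈ 0.076531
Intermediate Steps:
p(n) = 5/(4*n²) (p(n) = -(-5)/(4*(n²)) = -(-5)/(4*n²) = 5/(4*n²))
p(-7)*(47 - 44) = ((5/4)/(-7)²)*(47 - 44) = ((5/4)*(1/49))*3 = (5/196)*3 = 15/196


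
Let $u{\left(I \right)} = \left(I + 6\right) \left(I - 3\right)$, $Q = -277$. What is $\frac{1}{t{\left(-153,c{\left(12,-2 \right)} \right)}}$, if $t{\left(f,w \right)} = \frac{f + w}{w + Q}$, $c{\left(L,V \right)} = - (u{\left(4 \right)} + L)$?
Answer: $\frac{299}{175} \approx 1.7086$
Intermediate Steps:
$u{\left(I \right)} = \left(-3 + I\right) \left(6 + I\right)$ ($u{\left(I \right)} = \left(6 + I\right) \left(-3 + I\right) = \left(-3 + I\right) \left(6 + I\right)$)
$c{\left(L,V \right)} = -10 - L$ ($c{\left(L,V \right)} = - (\left(-18 + 4^{2} + 3 \cdot 4\right) + L) = - (\left(-18 + 16 + 12\right) + L) = - (10 + L) = -10 - L$)
$t{\left(f,w \right)} = \frac{f + w}{-277 + w}$ ($t{\left(f,w \right)} = \frac{f + w}{w - 277} = \frac{f + w}{-277 + w}$)
$\frac{1}{t{\left(-153,c{\left(12,-2 \right)} \right)}} = \frac{1}{\frac{1}{-277 - 22} \left(-153 - 22\right)} = \frac{1}{\frac{1}{-299} \left(-175\right)} = \frac{1}{\left(- \frac{1}{299}\right) \left(-175\right)} = \frac{1}{\frac{175}{299}} = \frac{299}{175}$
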